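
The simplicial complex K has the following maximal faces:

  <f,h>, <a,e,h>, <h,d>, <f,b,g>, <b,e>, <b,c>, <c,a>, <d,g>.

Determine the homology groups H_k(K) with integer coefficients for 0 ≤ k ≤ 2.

H_0 ≅ Z,  H_1 ≅ Z^3,  H_2 = 0.

Take the total order a < b < c < d < e < f < g < h on the vertex set. Then K (dimension 2) consists of the simplices:

  0-simplices (8): a, b, c, d, e, f, g, h
  1-simplices (12): ac, ae, ah, bc, be, bf, bg, dg, dh, eh, fg, fh
  2-simplices (2): aeh, bfg

giving chain groups C_0 ≅ Z^8, C_1 ≅ Z^12, C_2 ≅ Z^2.

∂_1: C_1 → C_0 sends each edge [p,q] (with p < q) to q − p.
The 8×12 boundary matrix has rank 7 and Smith normal form diag(1,1,1,1,1,1,1).

∂_2: C_2 → C_1 sends each 2-simplex [p,q,r] to [q,r] − [p,r] + [p,q]. For instance
  ∂aeh = eh − ah + ae,
  ∂bfg = fg − bg + bf.
This gives a 12×2 integer matrix of rank 2; reducing to Smith normal form yields diagonal entries (1,1).

Computing H_k = (kernel of ∂_k) / (image of ∂_{k+1}):

  H_0: rank C_0 − rank ∂_1 = 8 − 7 = 1, and the invariant factors of ∂_1 are all 1, so H_0 ≅ Z.
  H_1: rank ker ∂_1 − rank ∂_2 = (12 − 7) − 2 = 3, and the invariant factors of ∂_2 are all 1, so H_1 ≅ Z^3.
  H_2: rank ker ∂_2 − rank ∂_3 = (2 − 2) − 0 = 0, and there is no ∂_3, so H_2 ≅ 0.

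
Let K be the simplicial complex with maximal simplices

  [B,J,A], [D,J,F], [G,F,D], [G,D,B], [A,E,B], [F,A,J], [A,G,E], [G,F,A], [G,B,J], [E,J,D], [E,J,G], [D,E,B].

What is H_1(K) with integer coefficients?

H_1 ≅ Z/2.

K has 7 vertices, 18 edges, 12 triangles.
rank ∂_1 = 6, rank ∂_2 = 12 ⇒ b_1 = 18 − 6 − 12 = 0; ∂_2 has invariant factor(s) [2] giving torsion. So H_1 = Z/2.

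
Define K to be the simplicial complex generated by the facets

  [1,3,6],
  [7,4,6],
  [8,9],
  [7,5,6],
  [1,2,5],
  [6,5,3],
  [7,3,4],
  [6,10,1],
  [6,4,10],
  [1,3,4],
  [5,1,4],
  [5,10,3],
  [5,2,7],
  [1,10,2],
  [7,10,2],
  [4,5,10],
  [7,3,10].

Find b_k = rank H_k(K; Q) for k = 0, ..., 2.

Fix the vertex order 1 < 2 < 3 < 4 < 5 < 6 < 7 < 8 < 9 < 10 and write every simplex with vertices in increasing order. Then dim K = 2 and the simplices of K are:

  0-simplices (10): [1], [2], [3], [4], [5], [6], [7], [8], [9], [10]
  1-simplices (25): (25 of them)
  2-simplices (16): [1,2,5], [1,2,10], [1,3,4], [1,3,6], [1,4,5], [1,6,10], [2,5,7], [2,7,10], [3,4,7], [3,5,6], [3,5,10], [3,7,10], [4,5,10], [4,6,7], [4,6,10], [5,6,7]

Hence C_0 ≅ Z^10, C_1 ≅ Z^25, C_2 ≅ Z^16.

∂_1: C_1 → C_0 is given by ∂[p,q] = [q] − [p]. For instance
  ∂[4,6] = [6] − [4].
As a 10×25 matrix over Z this has rank 8, with invariant factors (1,1,1,1,1,1,1,1).

The boundary map ∂_2: C_2 → C_1 sends each 2-simplex [p,q,r] to [q,r] − [p,r] + [p,q]. For instance
  ∂[5,6,7] = [6,7] − [5,7] + [5,6],
  ∂[1,4,5] = [4,5] − [1,5] + [1,4].
As a 25×16 matrix over Z this has rank 15, with invariant factors (1,1,1,1,1,1,1,1,1,1,1,1,1,1,1).

Computing H_k = (kernel of ∂_k) / (image of ∂_{k+1}):

  H_0: rank C_0 − rank ∂_1 = 10 − 8 = 2, and the invariant factors of ∂_1 are all 1, so H_0 = Z^2.
  H_1: rank ker ∂_1 − rank ∂_2 = (25 − 8) − 15 = 2, and the invariant factors of ∂_2 are all 1, so H_1 = Z^2.
  H_2: rank ker ∂_2 − rank ∂_3 = (16 − 15) − 0 = 1, and there is no ∂_3, so H_2 = Z.

As a check, the Euler characteristic is 10 − 25 + 16 = 1, which agrees with 2 − 2 + 1 = 1.
(K is a triangulation of the disjoint union of the 1-simplex and the torus T^2.)

Hence the Betti numbers are b_0 = 2, b_1 = 2, b_2 = 1.

b_0 = 2, b_1 = 2, b_2 = 1.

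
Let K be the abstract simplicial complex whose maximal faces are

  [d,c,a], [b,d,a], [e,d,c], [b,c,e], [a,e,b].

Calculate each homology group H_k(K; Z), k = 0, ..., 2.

Take the total order a < b < c < d < e on the vertex set. Then K (dimension 2) consists of the simplices:

  0-simplices (5): a, b, c, d, e
  1-simplices (10): ab, ac, ad, ae, bc, bd, be, cd, ce, de
  2-simplices (5): abd, abe, acd, bce, cde

giving chain groups C_0 ≅ Z^5, C_1 ≅ Z^10, C_2 ≅ Z^5.

The boundary map ∂_1: C_1 → C_0 maps an edge to its endpoints' difference, ∂[p,q] = q − p. For instance
  ∂ab = b − a.
The resulting 5×10 matrix has rank 4, and its Smith normal form has invariant factors (1,1,1,1).

∂_2: C_2 → C_1 acts by ∂[p,q,r] = [q,r] − [p,r] + [p,q]. For instance
  ∂abd = bd − ad + ab,
  ∂cde = de − ce + cd.
The 10×5 boundary matrix has rank 5 and Smith normal form diag(1,1,1,1,1).

Now H_k = ker ∂_k / im ∂_{k+1}, so:

  H_0: rank C_0 − rank ∂_1 = 5 − 4 = 1, and the invariant factors of ∂_1 are all 1, so H_0 ≅ Z.
  H_1: rank ker ∂_1 − rank ∂_2 = (10 − 4) − 5 = 1, and the invariant factors of ∂_2 are all 1, so H_1 ≅ Z.
  H_2: rank ker ∂_2 − rank ∂_3 = (5 − 5) − 0 = 0, and there is no ∂_3, so H_2 ≅ 0.

(K is a triangulation of the Möbius band.)

H_0 = Z,  H_1 = Z,  H_2 = 0.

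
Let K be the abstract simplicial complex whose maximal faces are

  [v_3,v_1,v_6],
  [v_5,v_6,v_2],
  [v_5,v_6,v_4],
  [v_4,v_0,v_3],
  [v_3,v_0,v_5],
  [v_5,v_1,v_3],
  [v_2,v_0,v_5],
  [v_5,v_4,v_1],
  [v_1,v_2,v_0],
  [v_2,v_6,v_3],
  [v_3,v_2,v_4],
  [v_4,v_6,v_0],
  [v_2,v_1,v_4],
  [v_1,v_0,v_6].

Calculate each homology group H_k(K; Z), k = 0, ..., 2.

K has 7 vertices, 21 edges, 14 triangles.
rank ∂_0 = 0, rank ∂_1 = 6 ⇒ b_0 = 7 − 0 − 6 = 1; all invariant factors of ∂_1 are 1 so no torsion. So H_0 ≅ Z.
rank ∂_1 = 6, rank ∂_2 = 13 ⇒ b_1 = 21 − 6 − 13 = 2; all invariant factors of ∂_2 are 1 so no torsion. So H_1 ≅ Z^2.
rank ∂_2 = 13, rank ∂_3 = 0 ⇒ b_2 = 14 − 13 − 0 = 1. So H_2 ≅ Z.

H_0 = Z,  H_1 = Z^2,  H_2 = Z.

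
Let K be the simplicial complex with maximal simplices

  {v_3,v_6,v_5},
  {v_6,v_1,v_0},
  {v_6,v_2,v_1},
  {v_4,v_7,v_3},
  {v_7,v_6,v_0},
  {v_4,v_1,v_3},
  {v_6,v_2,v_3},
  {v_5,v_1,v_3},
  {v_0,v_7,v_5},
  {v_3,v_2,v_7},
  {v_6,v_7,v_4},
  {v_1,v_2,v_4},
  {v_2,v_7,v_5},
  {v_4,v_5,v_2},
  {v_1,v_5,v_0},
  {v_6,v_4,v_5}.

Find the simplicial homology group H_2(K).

K has 8 vertices, 24 edges, 16 triangles.
rank ∂_2 = 15, rank ∂_3 = 0 ⇒ b_2 = 16 − 15 − 0 = 1. So H_2 ≅ Z.

H_2 ≅ Z.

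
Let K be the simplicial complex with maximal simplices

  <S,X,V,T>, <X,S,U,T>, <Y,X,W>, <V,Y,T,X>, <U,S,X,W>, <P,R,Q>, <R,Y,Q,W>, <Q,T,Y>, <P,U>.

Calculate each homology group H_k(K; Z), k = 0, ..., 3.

Fix the vertex order P < Q < R < S < T < U < V < W < X < Y and write every simplex with vertices in increasing order. Then dim K = 3 and the simplices of K are:

  0-simplices (10): P, Q, R, S, T, U, V, W, X, Y
  1-simplices (25): PQ, PR, PU, QR, QT, QW, QY, RW, RY, ST, SU, SV, SW, SX, TU, TV, TX, TY, UW, UX, VX, VY, WX, WY, XY
  2-simplices (20): PQR, QRW, QRY, QTY, QWY, RWY, STU, STV, STX, SUW, SUX, SVX, SWX, TUX, TVX, TVY, TXY, UWX, VXY, WXY
  3-simplices (5): QRWY, STUX, STVX, SUWX, TVXY

giving chain groups C_0 ≅ Z^10, C_1 ≅ Z^25, C_2 ≅ Z^20, C_3 ≅ Z^5.

∂_1: C_1 → C_0 sends each edge [p,q] (with p < q) to q − p.
The resulting 10×25 matrix has rank 9, and its Smith normal form has invariant factors (1,1,1,1,1,1,1,1,1).

∂_2: C_2 → C_1 maps a triangle to the signed sum of its edges. For instance
  ∂SUW = UW − SW + SU,
  ∂TVY = VY − TY + TV.
This gives a 25×20 integer matrix of rank 15; reducing to Smith normal form yields diagonal entries (1,1,1,1,1,1,1,1,1,1,1,1,1,1,1).

Boundary ∂_3: C_3 → C_2 sends each 3-simplex σ to the alternating sum Σ_i (−1)^i (σ with its i-th vertex removed). For instance
  ∂STVX = TVX − SVX + STX − STV,
  ∂TVXY = VXY − TXY + TVY − TVX.
The resulting 20×5 matrix has rank 5, and its Smith normal form has invariant factors (1,1,1,1,1).

Now H_k = ker ∂_k / im ∂_{k+1}, so:

  H_0: rank C_0 − rank ∂_1 = 10 − 9 = 1, and the invariant factors of ∂_1 are all 1, so H_0 ≅ Z.
  H_1: rank ker ∂_1 − rank ∂_2 = (25 − 9) − 15 = 1, and the invariant factors of ∂_2 are all 1, so H_1 ≅ Z.
  H_2: rank ker ∂_2 − rank ∂_3 = (20 − 15) − 5 = 0, and the invariant factors of ∂_3 are all 1, so H_2 ≅ 0.
  H_3: rank ker ∂_3 − rank ∂_4 = (5 − 5) − 0 = 0, and there is no ∂_4, so H_3 ≅ 0.

H_0 ≅ Z,  H_1 ≅ Z,  H_2 = 0,  H_3 = 0.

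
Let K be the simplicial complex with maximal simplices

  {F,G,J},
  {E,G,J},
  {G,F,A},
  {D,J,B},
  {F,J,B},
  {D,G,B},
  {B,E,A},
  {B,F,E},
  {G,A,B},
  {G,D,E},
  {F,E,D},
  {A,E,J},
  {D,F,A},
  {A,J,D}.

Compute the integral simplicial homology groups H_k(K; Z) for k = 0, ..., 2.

Take the total order A < B < D < E < F < G < J on the vertex set. Then K (dimension 2) consists of the simplices:

  0-simplices (7): A, B, D, E, F, G, J
  1-simplices (21): AB, AD, AE, AF, AG, AJ, BD, BE, BF, BG, BJ, DE, DF, DG, DJ, EF, EG, EJ, FG, FJ, GJ
  2-simplices (14): ABE, ABG, ADF, ADJ, AEJ, AFG, BDG, BDJ, BEF, BFJ, DEF, DEG, EGJ, FGJ

giving chain groups C_0 ≅ Z^7, C_1 ≅ Z^21, C_2 ≅ Z^14.

∂_1: C_1 → C_0 maps an edge to its endpoints' difference, ∂[p,q] = q − p.
This gives a 7×21 integer matrix of rank 6; reducing to Smith normal form yields diagonal entries (1,1,1,1,1,1).

The boundary map ∂_2: C_2 → C_1 acts by ∂[p,q,r] = [q,r] − [p,r] + [p,q]. For instance
  ∂BFJ = FJ − BJ + BF,
  ∂BEF = EF − BF + BE.
As a 21×14 matrix over Z this has rank 13, with invariant factors (1,1,1,1,1,1,1,1,1,1,1,1,1).

Computing H_k = (kernel of ∂_k) / (image of ∂_{k+1}):

  H_0: rank C_0 − rank ∂_1 = 7 − 6 = 1, and the invariant factors of ∂_1 are all 1, so H_0 ≅ Z.
  H_1: rank ker ∂_1 − rank ∂_2 = (21 − 6) − 13 = 2, and the invariant factors of ∂_2 are all 1, so H_1 ≅ Z^2.
  H_2: rank ker ∂_2 − rank ∂_3 = (14 − 13) − 0 = 1, and there is no ∂_3, so H_2 ≅ Z.

As a check, the Euler characteristic is 7 − 21 + 14 = 0, which agrees with 1 − 2 + 1 = 0.
(K is a triangulation of the torus T^2.)

H_0 = Z,  H_1 = Z^2,  H_2 = Z.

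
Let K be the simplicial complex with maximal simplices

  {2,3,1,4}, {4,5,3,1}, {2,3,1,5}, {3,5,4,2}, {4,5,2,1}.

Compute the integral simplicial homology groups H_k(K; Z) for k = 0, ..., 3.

We work with the vertex ordering 1 < 2 < 3 < 4 < 5. The simplices of K, each written with vertices in increasing order, are:

  0-simplices (5): [1], [2], [3], [4], [5]
  1-simplices (10): [1,2], [1,3], [1,4], [1,5], [2,3], [2,4], [2,5], [3,4], [3,5], [4,5]
  2-simplices (10): [1,2,3], [1,2,4], [1,2,5], [1,3,4], [1,3,5], [1,4,5], [2,3,4], [2,3,5], [2,4,5], [3,4,5]
  3-simplices (5): [1,2,3,4], [1,2,3,5], [1,2,4,5], [1,3,4,5], [2,3,4,5]

so the chain groups are C_0 ≅ Z^5, C_1 ≅ Z^10, C_2 ≅ Z^10, C_3 ≅ Z^5.

The boundary map ∂_1: C_1 → C_0 is given by ∂[p,q] = [q] − [p].
This gives a 5×10 integer matrix of rank 4; reducing to Smith normal form yields diagonal entries (1,1,1,1).

Boundary ∂_2: C_2 → C_1 sends each 2-simplex [p,q,r] to [q,r] − [p,r] + [p,q]. For instance
  ∂[2,3,4] = [3,4] − [2,4] + [2,3],
  ∂[1,2,5] = [2,5] − [1,5] + [1,2].
The 10×10 boundary matrix has rank 6 and Smith normal form diag(1,1,1,1,1,1).

The boundary map ∂_3: C_3 → C_2 sends each 3-simplex σ to the alternating sum Σ_i (−1)^i (σ with its i-th vertex removed). For instance
  ∂[1,2,3,5] = [2,3,5] − [1,3,5] + [1,2,5] − [1,2,3],
  ∂[1,2,4,5] = [2,4,5] − [1,4,5] + [1,2,5] − [1,2,4].
This gives a 10×5 integer matrix of rank 4; reducing to Smith normal form yields diagonal entries (1,1,1,1).

From H_k ≅ ker(∂_k) / im(∂_{k+1}) we obtain:

  H_0: rank C_0 − rank ∂_1 = 5 − 4 = 1, and the invariant factors of ∂_1 are all 1, so H_0 = Z.
  H_1: rank ker ∂_1 − rank ∂_2 = (10 − 4) − 6 = 0, and the invariant factors of ∂_2 are all 1, so H_1 = 0.
  H_2: rank ker ∂_2 − rank ∂_3 = (10 − 6) − 4 = 0, and the invariant factors of ∂_3 are all 1, so H_2 = 0.
  H_3: rank ker ∂_3 − rank ∂_4 = (5 − 4) − 0 = 1, and there is no ∂_4, so H_3 = Z.

(K is a triangulation of the 3-sphere S^3.)

H_0 ≅ Z,  H_1 = 0,  H_2 = 0,  H_3 ≅ Z.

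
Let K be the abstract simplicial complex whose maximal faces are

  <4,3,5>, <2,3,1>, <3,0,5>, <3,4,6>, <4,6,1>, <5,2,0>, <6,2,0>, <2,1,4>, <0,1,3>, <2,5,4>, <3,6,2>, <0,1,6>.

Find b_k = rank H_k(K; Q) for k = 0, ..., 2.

b_0 = 1, b_1 = 0, b_2 = 0.

We work with the vertex ordering 0 < 1 < 2 < 3 < 4 < 5 < 6. The simplices of K, each written with vertices in increasing order, are:

  0-simplices (7): [0], [1], [2], [3], [4], [5], [6]
  1-simplices (18): [0,1], [0,2], [0,3], [0,5], [0,6], [1,2], [1,3], [1,4], [1,6], [2,3], [2,4], [2,5], [2,6], [3,4], [3,5], [3,6], [4,5], [4,6]
  2-simplices (12): [0,1,3], [0,1,6], [0,2,5], [0,2,6], [0,3,5], [1,2,3], [1,2,4], [1,4,6], [2,3,6], [2,4,5], [3,4,5], [3,4,6]

Hence C_0 ≅ Z^7, C_1 ≅ Z^18, C_2 ≅ Z^12.

The boundary map ∂_1: C_1 → C_0 sends each edge [p,q] (with p < q) to q − p.
As a 7×18 matrix over Z this has rank 6, with invariant factors (1,1,1,1,1,1).

∂_2: C_2 → C_1 acts by ∂[p,q,r] = [q,r] − [p,r] + [p,q]. For instance
  ∂[0,3,5] = [3,5] − [0,5] + [0,3],
  ∂[2,3,6] = [3,6] − [2,6] + [2,3].
As a 18×12 matrix over Z this has rank 12, with invariant factors (1,1,1,1,1,1,1,1,1,1,1,2).

Reading off H_k = ker ∂_k / im ∂_{k+1}:

  H_0: rank C_0 − rank ∂_1 = 7 − 6 = 1, and the invariant factors of ∂_1 are all 1, so H_0 = Z.
  H_1: rank ker ∂_1 − rank ∂_2 = (18 − 6) − 12 = 0, and ∂_2 has invariant factor 2 > 1, so H_1 = Z/2.
  H_2: rank ker ∂_2 − rank ∂_3 = (12 − 12) − 0 = 0, and there is no ∂_3, so H_2 = 0.

Hence the Betti numbers are b_0 = 1, b_1 = 0, b_2 = 0.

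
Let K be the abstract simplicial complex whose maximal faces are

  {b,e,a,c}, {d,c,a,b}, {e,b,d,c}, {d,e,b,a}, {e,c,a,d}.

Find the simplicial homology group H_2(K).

H_2 ≅ 0.

We work with the vertex ordering a < b < c < d < e. The simplices of K, each written with vertices in increasing order, are:

  0-simplices (5): a, b, c, d, e
  1-simplices (10): ab, ac, ad, ae, bc, bd, be, cd, ce, de
  2-simplices (10): abc, abd, abe, acd, ace, ade, bcd, bce, bde, cde
  3-simplices (5): abcd, abce, abde, acde, bcde

Hence C_0 ≅ Z^5, C_1 ≅ Z^10, C_2 ≅ Z^10, C_3 ≅ Z^5.

∂_1: C_1 → C_0 maps an edge to its endpoints' difference, ∂[p,q] = q − p. For instance
  ∂ab = b − a.
As a 5×10 matrix over Z this has rank 4, with invariant factors (1,1,1,1).

The boundary map ∂_2: C_2 → C_1 sends each 2-simplex [p,q,r] to [q,r] − [p,r] + [p,q]. For instance
  ∂abe = be − ae + ab,
  ∂abd = bd − ad + ab.
This gives a 10×10 integer matrix of rank 6; reducing to Smith normal form yields diagonal entries (1,1,1,1,1,1).

∂_3: C_3 → C_2 sends each 3-simplex σ to the alternating sum Σ_i (−1)^i (σ with its i-th vertex removed). For instance
  ∂abcd = bcd − acd + abd − abc,
  ∂bcde = cde − bde + bce − bcd.
The 10×5 boundary matrix has rank 4 and Smith normal form diag(1,1,1,1).

Computing H_k = (kernel of ∂_k) / (image of ∂_{k+1}):

  H_2: rank ker ∂_2 − rank ∂_3 = (10 − 6) − 4 = 0, and the invariant factors of ∂_3 are all 1, so H_2 ≅ 0.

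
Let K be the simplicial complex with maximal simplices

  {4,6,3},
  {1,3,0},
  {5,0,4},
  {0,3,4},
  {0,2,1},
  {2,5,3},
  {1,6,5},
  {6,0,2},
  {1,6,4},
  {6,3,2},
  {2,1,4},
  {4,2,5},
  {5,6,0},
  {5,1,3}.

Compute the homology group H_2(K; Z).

H_2 ≅ Z.

We work with the vertex ordering 0 < 1 < 2 < 3 < 4 < 5 < 6. The simplices of K, each written with vertices in increasing order, are:

  0-simplices (7): [0], [1], [2], [3], [4], [5], [6]
  1-simplices (21): [0,1], [0,2], [0,3], [0,4], [0,5], [0,6], [1,2], [1,3], [1,4], [1,5], [1,6], [2,3], [2,4], [2,5], [2,6], [3,4], [3,5], [3,6], [4,5], [4,6], [5,6]
  2-simplices (14): [0,1,2], [0,1,3], [0,2,6], [0,3,4], [0,4,5], [0,5,6], [1,2,4], [1,3,5], [1,4,6], [1,5,6], [2,3,5], [2,3,6], [2,4,5], [3,4,6]

giving chain groups C_0 ≅ Z^7, C_1 ≅ Z^21, C_2 ≅ Z^14.

Boundary ∂_1: C_1 → C_0 maps an edge to its endpoints' difference, ∂[p,q] = q − p.
The 7×21 boundary matrix has rank 6 and Smith normal form diag(1,1,1,1,1,1).

The boundary map ∂_2: C_2 → C_1 acts by ∂[p,q,r] = [q,r] − [p,r] + [p,q]. For instance
  ∂[0,4,5] = [4,5] − [0,5] + [0,4],
  ∂[1,4,6] = [4,6] − [1,6] + [1,4].
The resulting 21×14 matrix has rank 13, and its Smith normal form has invariant factors (1,1,1,1,1,1,1,1,1,1,1,1,1).

Reading off H_k = ker ∂_k / im ∂_{k+1}:

  H_2: rank ker ∂_2 − rank ∂_3 = (14 − 13) − 0 = 1, and there is no ∂_3, so H_2 ≅ Z.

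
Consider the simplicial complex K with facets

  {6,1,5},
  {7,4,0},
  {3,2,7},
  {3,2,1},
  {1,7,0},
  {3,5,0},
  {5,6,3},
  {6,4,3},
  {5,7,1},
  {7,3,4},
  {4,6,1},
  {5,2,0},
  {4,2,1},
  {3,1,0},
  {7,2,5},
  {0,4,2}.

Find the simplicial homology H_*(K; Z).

H_0 = Z,  H_1 = Z^2,  H_2 = Z.

Fix the vertex order 0 < 1 < 2 < 3 < 4 < 5 < 6 < 7 and write every simplex with vertices in increasing order. Then dim K = 2 and the simplices of K are:

  0-simplices (8): [0], [1], [2], [3], [4], [5], [6], [7]
  1-simplices (24): (24 of them)
  2-simplices (16): [0,1,3], [0,1,7], [0,2,4], [0,2,5], [0,3,5], [0,4,7], [1,2,3], [1,2,4], [1,4,6], [1,5,6], [1,5,7], [2,3,7], [2,5,7], [3,4,6], [3,4,7], [3,5,6]

giving chain groups C_0 ≅ Z^8, C_1 ≅ Z^24, C_2 ≅ Z^16.

∂_1: C_1 → C_0 is given by ∂[p,q] = [q] − [p]. For instance
  ∂[1,5] = [5] − [1].
This gives a 8×24 integer matrix of rank 7; reducing to Smith normal form yields diagonal entries (1,1,1,1,1,1,1).

Boundary ∂_2: C_2 → C_1 sends each 2-simplex [p,q,r] to [q,r] − [p,r] + [p,q]. For instance
  ∂[0,1,7] = [1,7] − [0,7] + [0,1],
  ∂[3,4,7] = [4,7] − [3,7] + [3,4].
The 24×16 boundary matrix has rank 15 and Smith normal form diag(1,1,1,1,1,1,1,1,1,1,1,1,1,1,1).

Reading off H_k = ker ∂_k / im ∂_{k+1}:

  H_0: rank C_0 − rank ∂_1 = 8 − 7 = 1, and the invariant factors of ∂_1 are all 1, so H_0 ≅ Z.
  H_1: rank ker ∂_1 − rank ∂_2 = (24 − 7) − 15 = 2, and the invariant factors of ∂_2 are all 1, so H_1 ≅ Z^2.
  H_2: rank ker ∂_2 − rank ∂_3 = (16 − 15) − 0 = 1, and there is no ∂_3, so H_2 ≅ Z.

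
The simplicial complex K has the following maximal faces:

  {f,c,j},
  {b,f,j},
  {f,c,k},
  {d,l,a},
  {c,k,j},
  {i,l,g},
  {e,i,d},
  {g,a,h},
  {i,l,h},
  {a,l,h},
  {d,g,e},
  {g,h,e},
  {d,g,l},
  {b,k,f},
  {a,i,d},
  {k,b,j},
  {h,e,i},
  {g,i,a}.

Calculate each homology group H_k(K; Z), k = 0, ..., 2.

H_0 = Z^2,  H_1 = Z/2,  H_2 = Z.

We work with the vertex ordering a < b < c < d < e < f < g < h < i < j < k < l. The simplices of K, each written with vertices in increasing order, are:

  0-simplices (12): a, b, c, d, e, f, g, h, i, j, k, l
  1-simplices (27): ad, ag, ah, ai, al, bf, bj, bk, cf, cj, ck, de, dg, di, dl, eg, eh, ei, fj, fk, gh, gi, gl, hi, hl, il, jk
  2-simplices (18): adi, adl, agh, agi, ahl, bfj, bfk, bjk, cfj, cfk, cjk, deg, dei, dgl, egh, ehi, gil, hil

giving chain groups C_0 ≅ Z^12, C_1 ≅ Z^27, C_2 ≅ Z^18.

Boundary ∂_1: C_1 → C_0 is given by ∂[p,q] = [q] − [p]. For instance
  ∂bk = k − b.
The resulting 12×27 matrix has rank 10, and its Smith normal form has invariant factors (1,1,1,1,1,1,1,1,1,1).

∂_2: C_2 → C_1 maps a triangle to the signed sum of its edges. For instance
  ∂bjk = jk − bk + bj,
  ∂cfk = fk − ck + cf.
The resulting 27×18 matrix has rank 17, and its Smith normal form has invariant factors (1,1,1,1,1,1,1,1,1,1,1,1,1,1,1,1,2).

From H_k ≅ ker(∂_k) / im(∂_{k+1}) we obtain:

  H_0: rank C_0 − rank ∂_1 = 12 − 10 = 2, and the invariant factors of ∂_1 are all 1, so H_0 ≅ Z^2.
  H_1: rank ker ∂_1 − rank ∂_2 = (27 − 10) − 17 = 0, and ∂_2 has invariant factor 2 > 1, so H_1 ≅ Z/2.
  H_2: rank ker ∂_2 − rank ∂_3 = (18 − 17) − 0 = 1, and there is no ∂_3, so H_2 ≅ Z.

As a check, the Euler characteristic is 12 − 27 + 18 = 3, which agrees with 2 − 0 + 1 = 3.
(K is a triangulation of the disjoint union of the 2-sphere S^2 and the real projective plane RP^2.)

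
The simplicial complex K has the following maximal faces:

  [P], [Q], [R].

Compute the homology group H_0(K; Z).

Fix the vertex order P < Q < R and write every simplex with vertices in increasing order. Then dim K = 0 and the simplices of K are:

  0-simplices (3): P, Q, R

so the chain groups are C_0 ≅ Z^3.

Computing H_k = (kernel of ∂_k) / (image of ∂_{k+1}):

  H_0: rank C_0 − rank ∂_1 = 3 − 0 = 3, and there is no ∂_1, so H_0 ≅ Z^3.

H_0 = Z^3.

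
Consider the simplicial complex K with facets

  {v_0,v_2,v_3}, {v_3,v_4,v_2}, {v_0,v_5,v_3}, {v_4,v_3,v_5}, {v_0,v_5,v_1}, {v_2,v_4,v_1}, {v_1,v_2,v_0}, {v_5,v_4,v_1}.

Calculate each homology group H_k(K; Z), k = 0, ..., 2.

H_0 = Z,  H_1 = 0,  H_2 = Z.

Take the total order v_0 < v_1 < v_2 < v_3 < v_4 < v_5 on the vertex set. Then K (dimension 2) consists of the simplices:

  0-simplices (6): [v_0], [v_1], [v_2], [v_3], [v_4], [v_5]
  1-simplices (12): [v_0,v_1], [v_0,v_2], [v_0,v_3], [v_0,v_5], [v_1,v_2], [v_1,v_4], [v_1,v_5], [v_2,v_3], [v_2,v_4], [v_3,v_4], [v_3,v_5], [v_4,v_5]
  2-simplices (8): [v_0,v_1,v_2], [v_0,v_1,v_5], [v_0,v_2,v_3], [v_0,v_3,v_5], [v_1,v_2,v_4], [v_1,v_4,v_5], [v_2,v_3,v_4], [v_3,v_4,v_5]

Hence C_0 ≅ Z^6, C_1 ≅ Z^12, C_2 ≅ Z^8.

The boundary map ∂_1: C_1 → C_0 sends each edge [p,q] (with p < q) to q − p. For instance
  ∂[v_0,v_5] = [v_5] − [v_0].
As a 6×12 matrix over Z this has rank 5, with invariant factors (1,1,1,1,1).

∂_2: C_2 → C_1 sends each 2-simplex [p,q,r] to [q,r] − [p,r] + [p,q]. For instance
  ∂[v_0,v_1,v_5] = [v_1,v_5] − [v_0,v_5] + [v_0,v_1],
  ∂[v_0,v_3,v_5] = [v_3,v_5] − [v_0,v_5] + [v_0,v_3].
The 12×8 boundary matrix has rank 7 and Smith normal form diag(1,1,1,1,1,1,1).

Now H_k = ker ∂_k / im ∂_{k+1}, so:

  H_0: rank C_0 − rank ∂_1 = 6 − 5 = 1, and the invariant factors of ∂_1 are all 1, so H_0 ≅ Z.
  H_1: rank ker ∂_1 − rank ∂_2 = (12 − 5) − 7 = 0, and the invariant factors of ∂_2 are all 1, so H_1 ≅ 0.
  H_2: rank ker ∂_2 − rank ∂_3 = (8 − 7) − 0 = 1, and there is no ∂_3, so H_2 ≅ Z.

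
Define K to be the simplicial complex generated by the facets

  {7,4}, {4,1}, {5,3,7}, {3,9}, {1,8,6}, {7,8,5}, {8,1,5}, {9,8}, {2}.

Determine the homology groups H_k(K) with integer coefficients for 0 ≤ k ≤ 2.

Fix the vertex order 1 < 2 < 3 < 4 < 5 < 6 < 7 < 8 < 9 and write every simplex with vertices in increasing order. Then dim K = 2 and the simplices of K are:

  0-simplices (9): [1], [2], [3], [4], [5], [6], [7], [8], [9]
  1-simplices (13): [1,4], [1,5], [1,6], [1,8], [3,5], [3,7], [3,9], [4,7], [5,7], [5,8], [6,8], [7,8], [8,9]
  2-simplices (4): [1,5,8], [1,6,8], [3,5,7], [5,7,8]

Hence C_0 ≅ Z^9, C_1 ≅ Z^13, C_2 ≅ Z^4.

The boundary map ∂_1: C_1 → C_0 maps an edge to its endpoints' difference, ∂[p,q] = q − p. For instance
  ∂[8,9] = [9] − [8].
The 9×13 boundary matrix has rank 7 and Smith normal form diag(1,1,1,1,1,1,1).

Boundary ∂_2: C_2 → C_1 maps a triangle to the signed sum of its edges. For instance
  ∂[1,6,8] = [6,8] − [1,8] + [1,6],
  ∂[1,5,8] = [5,8] − [1,8] + [1,5].
The resulting 13×4 matrix has rank 4, and its Smith normal form has invariant factors (1,1,1,1).

Reading off H_k = ker ∂_k / im ∂_{k+1}:

  H_0: rank C_0 − rank ∂_1 = 9 − 7 = 2, and the invariant factors of ∂_1 are all 1, so H_0 ≅ Z^2.
  H_1: rank ker ∂_1 − rank ∂_2 = (13 − 7) − 4 = 2, and the invariant factors of ∂_2 are all 1, so H_1 ≅ Z^2.
  H_2: rank ker ∂_2 − rank ∂_3 = (4 − 4) − 0 = 0, and there is no ∂_3, so H_2 ≅ 0.

H_0 ≅ Z^2,  H_1 ≅ Z^2,  H_2 = 0.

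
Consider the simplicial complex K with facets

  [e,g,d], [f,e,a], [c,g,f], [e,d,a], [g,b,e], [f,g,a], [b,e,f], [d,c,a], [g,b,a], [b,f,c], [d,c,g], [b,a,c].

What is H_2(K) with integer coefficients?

H_2 = 0.

We work with the vertex ordering a < b < c < d < e < f < g. The simplices of K, each written with vertices in increasing order, are:

  0-simplices (7): a, b, c, d, e, f, g
  1-simplices (18): ab, ac, ad, ae, af, ag, bc, be, bf, bg, cd, cf, cg, de, dg, ef, eg, fg
  2-simplices (12): abc, abg, acd, ade, aef, afg, bcf, bef, beg, cdg, cfg, deg

giving chain groups C_0 ≅ Z^7, C_1 ≅ Z^18, C_2 ≅ Z^12.

The boundary map ∂_1: C_1 → C_0 maps an edge to its endpoints' difference, ∂[p,q] = q − p. For instance
  ∂ae = e − a.
This gives a 7×18 integer matrix of rank 6; reducing to Smith normal form yields diagonal entries (1,1,1,1,1,1).

∂_2: C_2 → C_1 maps a triangle to the signed sum of its edges. For instance
  ∂cfg = fg − cg + cf,
  ∂acd = cd − ad + ac.
This gives a 18×12 integer matrix of rank 12; reducing to Smith normal form yields diagonal entries (1,1,1,1,1,1,1,1,1,1,1,2).

Reading off H_k = ker ∂_k / im ∂_{k+1}:

  H_2: rank ker ∂_2 − rank ∂_3 = (12 − 12) − 0 = 0, and there is no ∂_3, so H_2 ≅ 0.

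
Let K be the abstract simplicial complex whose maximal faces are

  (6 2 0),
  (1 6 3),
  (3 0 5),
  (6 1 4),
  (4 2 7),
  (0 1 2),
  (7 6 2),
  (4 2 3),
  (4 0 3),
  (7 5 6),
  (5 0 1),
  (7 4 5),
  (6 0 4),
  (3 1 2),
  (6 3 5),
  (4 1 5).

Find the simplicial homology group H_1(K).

Order the vertices as 0 < 1 < 2 < 3 < 4 < 5 < 6 < 7. Listing each simplex with vertices in this order, K has dimension 2 with simplices:

  0-simplices (8): [0], [1], [2], [3], [4], [5], [6], [7]
  1-simplices (24): (24 of them)
  2-simplices (16): [0,1,2], [0,1,5], [0,2,6], [0,3,4], [0,3,5], [0,4,6], [1,2,3], [1,3,6], [1,4,5], [1,4,6], [2,3,4], [2,4,7], [2,6,7], [3,5,6], [4,5,7], [5,6,7]

Hence C_0 ≅ Z^8, C_1 ≅ Z^24, C_2 ≅ Z^16.

Boundary ∂_1: C_1 → C_0 is given by ∂[p,q] = [q] − [p]. For instance
  ∂[3,4] = [4] − [3].
As a 8×24 matrix over Z this has rank 7, with invariant factors (1,1,1,1,1,1,1).

Boundary ∂_2: C_2 → C_1 acts by ∂[p,q,r] = [q,r] − [p,r] + [p,q]. For instance
  ∂[0,1,5] = [1,5] − [0,5] + [0,1],
  ∂[3,5,6] = [5,6] − [3,6] + [3,5].
The resulting 24×16 matrix has rank 15, and its Smith normal form has invariant factors (1,1,1,1,1,1,1,1,1,1,1,1,1,1,1).

Reading off H_k = ker ∂_k / im ∂_{k+1}:

  H_1: rank ker ∂_1 − rank ∂_2 = (24 − 7) − 15 = 2, and the invariant factors of ∂_2 are all 1, so H_1 ≅ Z^2.

H_1 = Z^2.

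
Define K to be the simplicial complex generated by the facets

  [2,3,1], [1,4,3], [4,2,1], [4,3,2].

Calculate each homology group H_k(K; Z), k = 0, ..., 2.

H_0 = Z,  H_1 = 0,  H_2 = Z.

Take the total order 1 < 2 < 3 < 4 on the vertex set. Then K (dimension 2) consists of the simplices:

  0-simplices (4): [1], [2], [3], [4]
  1-simplices (6): [1,2], [1,3], [1,4], [2,3], [2,4], [3,4]
  2-simplices (4): [1,2,3], [1,2,4], [1,3,4], [2,3,4]

so the chain groups are C_0 ≅ Z^4, C_1 ≅ Z^6, C_2 ≅ Z^4.

∂_1: C_1 → C_0 is given by ∂[p,q] = [q] − [p]. For instance
  ∂[1,3] = [3] − [1].
The resulting 4×6 matrix has rank 3, and its Smith normal form has invariant factors (1,1,1).

The boundary map ∂_2: C_2 → C_1 acts by ∂[p,q,r] = [q,r] − [p,r] + [p,q]. For instance
  ∂[1,2,4] = [2,4] − [1,4] + [1,2],
  ∂[2,3,4] = [3,4] − [2,4] + [2,3].
This gives a 6×4 integer matrix of rank 3; reducing to Smith normal form yields diagonal entries (1,1,1).

Computing H_k = (kernel of ∂_k) / (image of ∂_{k+1}):

  H_0: rank C_0 − rank ∂_1 = 4 − 3 = 1, and the invariant factors of ∂_1 are all 1, so H_0 = Z.
  H_1: rank ker ∂_1 − rank ∂_2 = (6 − 3) − 3 = 0, and the invariant factors of ∂_2 are all 1, so H_1 = 0.
  H_2: rank ker ∂_2 − rank ∂_3 = (4 − 3) − 0 = 1, and there is no ∂_3, so H_2 = Z.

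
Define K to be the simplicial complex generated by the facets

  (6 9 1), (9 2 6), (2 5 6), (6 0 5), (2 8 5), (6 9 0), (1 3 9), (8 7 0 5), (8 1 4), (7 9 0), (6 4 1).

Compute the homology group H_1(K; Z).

Order the vertices as 0 < 1 < 2 < 3 < 4 < 5 < 6 < 7 < 8 < 9. Listing each simplex with vertices in this order, K has dimension 3 with simplices:

  0-simplices (10): [0], [1], [2], [3], [4], [5], [6], [7], [8], [9]
  1-simplices (23): [0,5], [0,6], [0,7], [0,8], [0,9], [1,3], [1,4], [1,6], [1,8], [1,9], [2,5], [2,6], [2,8], [2,9], [3,9], [4,6], [4,8], [5,6], [5,7], [5,8], [6,9], [7,8], [7,9]
  2-simplices (14): [0,5,6], [0,5,7], [0,5,8], [0,6,9], [0,7,8], [0,7,9], [1,3,9], [1,4,6], [1,4,8], [1,6,9], [2,5,6], [2,5,8], [2,6,9], [5,7,8]
  3-simplices (1): [0,5,7,8]

so the chain groups are C_0 ≅ Z^10, C_1 ≅ Z^23, C_2 ≅ Z^14, C_3 ≅ Z^1.

The boundary map ∂_1: C_1 → C_0 maps an edge to its endpoints' difference, ∂[p,q] = q − p. For instance
  ∂[0,8] = [8] − [0].
The 10×23 boundary matrix has rank 9 and Smith normal form diag(1,1,1,1,1,1,1,1,1).

Boundary ∂_2: C_2 → C_1 sends each 2-simplex [p,q,r] to [q,r] − [p,r] + [p,q]. For instance
  ∂[0,7,8] = [7,8] − [0,8] + [0,7],
  ∂[1,3,9] = [3,9] − [1,9] + [1,3].
The 23×14 boundary matrix has rank 13 and Smith normal form diag(1,1,1,1,1,1,1,1,1,1,1,1,1).

The boundary map ∂_3: C_3 → C_2 sends each 3-simplex σ to the alternating sum Σ_i (−1)^i (σ with its i-th vertex removed). For instance
  ∂[0,5,7,8] = [5,7,8] − [0,7,8] + [0,5,8] − [0,5,7].
The 14×1 boundary matrix has rank 1 and Smith normal form diag(1).

Computing H_k = (kernel of ∂_k) / (image of ∂_{k+1}):

  H_1: rank ker ∂_1 − rank ∂_2 = (23 − 9) − 13 = 1, and the invariant factors of ∂_2 are all 1, so H_1 ≅ Z.

H_1 ≅ Z.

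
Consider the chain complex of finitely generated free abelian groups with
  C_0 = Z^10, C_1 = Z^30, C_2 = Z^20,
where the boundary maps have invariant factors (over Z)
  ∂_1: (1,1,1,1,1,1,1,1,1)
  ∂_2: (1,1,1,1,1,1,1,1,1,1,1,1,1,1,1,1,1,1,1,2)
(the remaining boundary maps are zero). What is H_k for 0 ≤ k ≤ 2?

H_0: b_0 = 10 − 0 − 9 = 1; torsion from ∂_1 factors > 1: none. So H_0 ≅ Z.
H_1: b_1 = 30 − 9 − 20 = 1; torsion from ∂_2 factors > 1: [2]. So H_1 ≅ Z ⊕ Z_2.
H_2: b_2 = 20 − 20 − 0 = 0; torsion from ∂_3 factors > 1: none. So H_2 ≅ 0.

H_0 ≅ Z,  H_1 ≅ Z ⊕ Z_2,  H_2 = 0.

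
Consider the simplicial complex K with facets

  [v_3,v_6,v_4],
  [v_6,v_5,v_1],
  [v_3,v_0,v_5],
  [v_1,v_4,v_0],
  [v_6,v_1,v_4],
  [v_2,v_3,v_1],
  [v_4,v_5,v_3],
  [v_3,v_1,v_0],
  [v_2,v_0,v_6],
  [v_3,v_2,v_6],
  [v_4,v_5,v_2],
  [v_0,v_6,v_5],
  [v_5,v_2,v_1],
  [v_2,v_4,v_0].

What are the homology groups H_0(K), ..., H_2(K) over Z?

H_0 ≅ Z,  H_1 ≅ Z^2,  H_2 ≅ Z.

Take the total order v_0 < v_1 < v_2 < v_3 < v_4 < v_5 < v_6 on the vertex set. Then K (dimension 2) consists of the simplices:

  0-simplices (7): [v_0], [v_1], [v_2], [v_3], [v_4], [v_5], [v_6]
  1-simplices (21): (21 of them)
  2-simplices (14): (14 of them)

Hence C_0 ≅ Z^7, C_1 ≅ Z^21, C_2 ≅ Z^14.

Boundary ∂_1: C_1 → C_0 maps an edge to its endpoints' difference, ∂[p,q] = q − p.
This gives a 7×21 integer matrix of rank 6; reducing to Smith normal form yields diagonal entries (1,1,1,1,1,1).

Boundary ∂_2: C_2 → C_1 maps a triangle to the signed sum of its edges. For instance
  ∂[v_1,v_4,v_6] = [v_4,v_6] − [v_1,v_6] + [v_1,v_4],
  ∂[v_0,v_1,v_4] = [v_1,v_4] − [v_0,v_4] + [v_0,v_1].
This gives a 21×14 integer matrix of rank 13; reducing to Smith normal form yields diagonal entries (1,1,1,1,1,1,1,1,1,1,1,1,1).

Now H_k = ker ∂_k / im ∂_{k+1}, so:

  H_0: rank C_0 − rank ∂_1 = 7 − 6 = 1, and the invariant factors of ∂_1 are all 1, so H_0 = Z.
  H_1: rank ker ∂_1 − rank ∂_2 = (21 − 6) − 13 = 2, and the invariant factors of ∂_2 are all 1, so H_1 = Z^2.
  H_2: rank ker ∂_2 − rank ∂_3 = (14 − 13) − 0 = 1, and there is no ∂_3, so H_2 = Z.

As a check, the Euler characteristic is 7 − 21 + 14 = 0, which agrees with 1 − 2 + 1 = 0.
(K is a triangulation of the torus T^2.)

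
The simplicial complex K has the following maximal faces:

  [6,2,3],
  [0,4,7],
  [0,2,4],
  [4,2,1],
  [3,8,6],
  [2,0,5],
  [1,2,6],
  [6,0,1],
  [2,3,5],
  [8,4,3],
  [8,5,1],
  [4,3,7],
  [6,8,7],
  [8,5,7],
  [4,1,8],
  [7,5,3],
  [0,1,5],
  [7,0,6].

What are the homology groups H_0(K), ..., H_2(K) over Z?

Order the vertices as 0 < 1 < 2 < 3 < 4 < 5 < 6 < 7 < 8. Listing each simplex with vertices in this order, K has dimension 2 with simplices:

  0-simplices (9): [0], [1], [2], [3], [4], [5], [6], [7], [8]
  1-simplices (27): (27 of them)
  2-simplices (18): [0,1,5], [0,1,6], [0,2,4], [0,2,5], [0,4,7], [0,6,7], [1,2,4], [1,2,6], [1,4,8], [1,5,8], [2,3,5], [2,3,6], [3,4,7], [3,4,8], [3,5,7], [3,6,8], [5,7,8], [6,7,8]

so the chain groups are C_0 ≅ Z^9, C_1 ≅ Z^27, C_2 ≅ Z^18.

∂_1: C_1 → C_0 is given by ∂[p,q] = [q] − [p]. For instance
  ∂[0,6] = [6] − [0].
The 9×27 boundary matrix has rank 8 and Smith normal form diag(1,1,1,1,1,1,1,1).

∂_2: C_2 → C_1 maps a triangle to the signed sum of its edges. For instance
  ∂[1,2,6] = [2,6] − [1,6] + [1,2],
  ∂[0,6,7] = [6,7] − [0,7] + [0,6].
This gives a 27×18 integer matrix of rank 18; reducing to Smith normal form yields diagonal entries (1,1,1,1,1,1,1,1,1,1,1,1,1,1,1,1,1,2).

Computing H_k = (kernel of ∂_k) / (image of ∂_{k+1}):

  H_0: rank C_0 − rank ∂_1 = 9 − 8 = 1, and the invariant factors of ∂_1 are all 1, so H_0 = Z.
  H_1: rank ker ∂_1 − rank ∂_2 = (27 − 8) − 18 = 1, and ∂_2 has invariant factor 2 > 1, so H_1 = Z ⊕ Z/2Z.
  H_2: rank ker ∂_2 − rank ∂_3 = (18 − 18) − 0 = 0, and there is no ∂_3, so H_2 = 0.

(K is a triangulation of the Klein bottle.)

H_0 ≅ Z,  H_1 ≅ Z ⊕ Z/2Z,  H_2 = 0.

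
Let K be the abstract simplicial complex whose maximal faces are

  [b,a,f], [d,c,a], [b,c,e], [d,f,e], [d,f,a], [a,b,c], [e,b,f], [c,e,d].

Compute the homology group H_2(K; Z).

Fix the vertex order a < b < c < d < e < f and write every simplex with vertices in increasing order. Then dim K = 2 and the simplices of K are:

  0-simplices (6): a, b, c, d, e, f
  1-simplices (12): ab, ac, ad, af, bc, be, bf, cd, ce, de, df, ef
  2-simplices (8): abc, abf, acd, adf, bce, bef, cde, def

Hence C_0 ≅ Z^6, C_1 ≅ Z^12, C_2 ≅ Z^8.

Boundary ∂_1: C_1 → C_0 sends each edge [p,q] (with p < q) to q − p.
The 6×12 boundary matrix has rank 5 and Smith normal form diag(1,1,1,1,1).

The boundary map ∂_2: C_2 → C_1 maps a triangle to the signed sum of its edges. For instance
  ∂acd = cd − ad + ac,
  ∂bef = ef − bf + be.
The 12×8 boundary matrix has rank 7 and Smith normal form diag(1,1,1,1,1,1,1).

Reading off H_k = ker ∂_k / im ∂_{k+1}:

  H_2: rank ker ∂_2 − rank ∂_3 = (8 − 7) − 0 = 1, and there is no ∂_3, so H_2 = Z.

H_2 = Z.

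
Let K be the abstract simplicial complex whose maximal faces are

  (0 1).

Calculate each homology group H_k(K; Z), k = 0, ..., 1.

Order the vertices as 0 < 1. Listing each simplex with vertices in this order, K has dimension 1 with simplices:

  0-simplices (2): [0], [1]
  1-simplices (1): [0,1]

giving chain groups C_0 ≅ Z^2, C_1 ≅ Z^1.

∂_1: C_1 → C_0 is given by ∂[p,q] = [q] − [p].
This gives a 2×1 integer matrix of rank 1; reducing to Smith normal form yields diagonal entries (1).

Reading off H_k = ker ∂_k / im ∂_{k+1}:

  H_0: rank C_0 − rank ∂_1 = 2 − 1 = 1, and the invariant factors of ∂_1 are all 1, so H_0 = Z.
  H_1: rank ker ∂_1 − rank ∂_2 = (1 − 1) − 0 = 0, and there is no ∂_2, so H_1 = 0.

H_0 ≅ Z,  H_1 = 0.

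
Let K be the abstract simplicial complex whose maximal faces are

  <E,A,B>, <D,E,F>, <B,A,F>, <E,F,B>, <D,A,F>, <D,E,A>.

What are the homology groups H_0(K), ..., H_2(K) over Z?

Fix the vertex order A < B < D < E < F and write every simplex with vertices in increasing order. Then dim K = 2 and the simplices of K are:

  0-simplices (5): A, B, D, E, F
  1-simplices (9): AB, AD, AE, AF, BE, BF, DE, DF, EF
  2-simplices (6): ABE, ABF, ADE, ADF, BEF, DEF

giving chain groups C_0 ≅ Z^5, C_1 ≅ Z^9, C_2 ≅ Z^6.

Boundary ∂_1: C_1 → C_0 is given by ∂[p,q] = [q] − [p]. For instance
  ∂AF = F − A.
The resulting 5×9 matrix has rank 4, and its Smith normal form has invariant factors (1,1,1,1).

The boundary map ∂_2: C_2 → C_1 maps a triangle to the signed sum of its edges. For instance
  ∂DEF = EF − DF + DE,
  ∂ADF = DF − AF + AD.
As a 9×6 matrix over Z this has rank 5, with invariant factors (1,1,1,1,1).

Now H_k = ker ∂_k / im ∂_{k+1}, so:

  H_0: rank C_0 − rank ∂_1 = 5 − 4 = 1, and the invariant factors of ∂_1 are all 1, so H_0 = Z.
  H_1: rank ker ∂_1 − rank ∂_2 = (9 − 4) − 5 = 0, and the invariant factors of ∂_2 are all 1, so H_1 = 0.
  H_2: rank ker ∂_2 − rank ∂_3 = (6 − 5) − 0 = 1, and there is no ∂_3, so H_2 = Z.

As a check, the Euler characteristic is 5 − 9 + 6 = 2, which agrees with 1 − 0 + 1 = 2.

H_0 ≅ Z,  H_1 = 0,  H_2 ≅ Z.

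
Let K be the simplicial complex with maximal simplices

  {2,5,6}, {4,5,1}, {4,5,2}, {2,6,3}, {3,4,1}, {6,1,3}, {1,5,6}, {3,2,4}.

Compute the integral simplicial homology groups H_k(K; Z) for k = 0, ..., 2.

Fix the vertex order 1 < 2 < 3 < 4 < 5 < 6 and write every simplex with vertices in increasing order. Then dim K = 2 and the simplices of K are:

  0-simplices (6): [1], [2], [3], [4], [5], [6]
  1-simplices (12): [1,3], [1,4], [1,5], [1,6], [2,3], [2,4], [2,5], [2,6], [3,4], [3,6], [4,5], [5,6]
  2-simplices (8): [1,3,4], [1,3,6], [1,4,5], [1,5,6], [2,3,4], [2,3,6], [2,4,5], [2,5,6]

so the chain groups are C_0 ≅ Z^6, C_1 ≅ Z^12, C_2 ≅ Z^8.

Boundary ∂_1: C_1 → C_0 maps an edge to its endpoints' difference, ∂[p,q] = q − p. For instance
  ∂[2,4] = [4] − [2].
This gives a 6×12 integer matrix of rank 5; reducing to Smith normal form yields diagonal entries (1,1,1,1,1).

∂_2: C_2 → C_1 maps a triangle to the signed sum of its edges. For instance
  ∂[2,3,4] = [3,4] − [2,4] + [2,3],
  ∂[2,4,5] = [4,5] − [2,5] + [2,4].
This gives a 12×8 integer matrix of rank 7; reducing to Smith normal form yields diagonal entries (1,1,1,1,1,1,1).

Computing H_k = (kernel of ∂_k) / (image of ∂_{k+1}):

  H_0: rank C_0 − rank ∂_1 = 6 − 5 = 1, and the invariant factors of ∂_1 are all 1, so H_0 ≅ Z.
  H_1: rank ker ∂_1 − rank ∂_2 = (12 − 5) − 7 = 0, and the invariant factors of ∂_2 are all 1, so H_1 ≅ 0.
  H_2: rank ker ∂_2 − rank ∂_3 = (8 − 7) − 0 = 1, and there is no ∂_3, so H_2 ≅ Z.

As a check, the Euler characteristic is 6 − 12 + 8 = 2, which agrees with 1 − 0 + 1 = 2.

H_0 = Z,  H_1 = 0,  H_2 = Z.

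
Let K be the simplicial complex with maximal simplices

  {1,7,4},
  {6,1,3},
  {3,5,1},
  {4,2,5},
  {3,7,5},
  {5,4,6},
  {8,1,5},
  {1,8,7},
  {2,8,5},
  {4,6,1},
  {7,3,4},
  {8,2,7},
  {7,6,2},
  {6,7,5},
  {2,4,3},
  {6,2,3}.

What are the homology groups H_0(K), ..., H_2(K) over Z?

Fix the vertex order 1 < 2 < 3 < 4 < 5 < 6 < 7 < 8 and write every simplex with vertices in increasing order. Then dim K = 2 and the simplices of K are:

  0-simplices (8): [1], [2], [3], [4], [5], [6], [7], [8]
  1-simplices (24): (24 of them)
  2-simplices (16): [1,3,5], [1,3,6], [1,4,6], [1,4,7], [1,5,8], [1,7,8], [2,3,4], [2,3,6], [2,4,5], [2,5,8], [2,6,7], [2,7,8], [3,4,7], [3,5,7], [4,5,6], [5,6,7]

Hence C_0 ≅ Z^8, C_1 ≅ Z^24, C_2 ≅ Z^16.

Boundary ∂_1: C_1 → C_0 is given by ∂[p,q] = [q] − [p]. For instance
  ∂[1,3] = [3] − [1].
As a 8×24 matrix over Z this has rank 7, with invariant factors (1,1,1,1,1,1,1).

The boundary map ∂_2: C_2 → C_1 acts by ∂[p,q,r] = [q,r] − [p,r] + [p,q]. For instance
  ∂[1,4,7] = [4,7] − [1,7] + [1,4],
  ∂[2,7,8] = [7,8] − [2,8] + [2,7].
The 24×16 boundary matrix has rank 15 and Smith normal form diag(1,1,1,1,1,1,1,1,1,1,1,1,1,1,1).

Now H_k = ker ∂_k / im ∂_{k+1}, so:

  H_0: rank C_0 − rank ∂_1 = 8 − 7 = 1, and the invariant factors of ∂_1 are all 1, so H_0 ≅ Z.
  H_1: rank ker ∂_1 − rank ∂_2 = (24 − 7) − 15 = 2, and the invariant factors of ∂_2 are all 1, so H_1 ≅ Z^2.
  H_2: rank ker ∂_2 − rank ∂_3 = (16 − 15) − 0 = 1, and there is no ∂_3, so H_2 ≅ Z.

(K is a triangulation of the torus T^2.)

H_0 = Z,  H_1 = Z^2,  H_2 = Z.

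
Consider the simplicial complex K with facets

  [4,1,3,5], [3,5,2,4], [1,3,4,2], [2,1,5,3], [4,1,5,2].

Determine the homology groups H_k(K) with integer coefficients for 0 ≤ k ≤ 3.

H_0 = Z,  H_1 = 0,  H_2 = 0,  H_3 = Z.

We work with the vertex ordering 1 < 2 < 3 < 4 < 5. The simplices of K, each written with vertices in increasing order, are:

  0-simplices (5): [1], [2], [3], [4], [5]
  1-simplices (10): [1,2], [1,3], [1,4], [1,5], [2,3], [2,4], [2,5], [3,4], [3,5], [4,5]
  2-simplices (10): [1,2,3], [1,2,4], [1,2,5], [1,3,4], [1,3,5], [1,4,5], [2,3,4], [2,3,5], [2,4,5], [3,4,5]
  3-simplices (5): [1,2,3,4], [1,2,3,5], [1,2,4,5], [1,3,4,5], [2,3,4,5]

giving chain groups C_0 ≅ Z^5, C_1 ≅ Z^10, C_2 ≅ Z^10, C_3 ≅ Z^5.

The boundary map ∂_1: C_1 → C_0 maps an edge to its endpoints' difference, ∂[p,q] = q − p.
The resulting 5×10 matrix has rank 4, and its Smith normal form has invariant factors (1,1,1,1).

The boundary map ∂_2: C_2 → C_1 maps a triangle to the signed sum of its edges. For instance
  ∂[2,4,5] = [4,5] − [2,5] + [2,4],
  ∂[2,3,4] = [3,4] − [2,4] + [2,3].
The resulting 10×10 matrix has rank 6, and its Smith normal form has invariant factors (1,1,1,1,1,1).

Boundary ∂_3: C_3 → C_2 sends each 3-simplex σ to the alternating sum Σ_i (−1)^i (σ with its i-th vertex removed). For instance
  ∂[1,3,4,5] = [3,4,5] − [1,4,5] + [1,3,5] − [1,3,4],
  ∂[1,2,3,5] = [2,3,5] − [1,3,5] + [1,2,5] − [1,2,3].
The 10×5 boundary matrix has rank 4 and Smith normal form diag(1,1,1,1).

Computing H_k = (kernel of ∂_k) / (image of ∂_{k+1}):

  H_0: rank C_0 − rank ∂_1 = 5 − 4 = 1, and the invariant factors of ∂_1 are all 1, so H_0 = Z.
  H_1: rank ker ∂_1 − rank ∂_2 = (10 − 4) − 6 = 0, and the invariant factors of ∂_2 are all 1, so H_1 = 0.
  H_2: rank ker ∂_2 − rank ∂_3 = (10 − 6) − 4 = 0, and the invariant factors of ∂_3 are all 1, so H_2 = 0.
  H_3: rank ker ∂_3 − rank ∂_4 = (5 − 4) − 0 = 1, and there is no ∂_4, so H_3 = Z.

(K is a triangulation of the 3-sphere S^3.)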